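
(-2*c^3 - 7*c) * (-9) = 18*c^3 + 63*c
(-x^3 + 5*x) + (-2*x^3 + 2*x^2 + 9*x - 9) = -3*x^3 + 2*x^2 + 14*x - 9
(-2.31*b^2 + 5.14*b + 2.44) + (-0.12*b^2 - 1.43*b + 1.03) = -2.43*b^2 + 3.71*b + 3.47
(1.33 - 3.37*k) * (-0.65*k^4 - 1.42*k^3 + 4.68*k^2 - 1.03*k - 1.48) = 2.1905*k^5 + 3.9209*k^4 - 17.6602*k^3 + 9.6955*k^2 + 3.6177*k - 1.9684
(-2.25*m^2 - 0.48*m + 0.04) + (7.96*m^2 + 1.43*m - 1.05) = 5.71*m^2 + 0.95*m - 1.01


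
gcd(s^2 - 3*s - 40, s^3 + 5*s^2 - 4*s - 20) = s + 5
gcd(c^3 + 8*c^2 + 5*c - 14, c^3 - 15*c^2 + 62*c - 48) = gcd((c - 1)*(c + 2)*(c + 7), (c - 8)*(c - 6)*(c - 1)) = c - 1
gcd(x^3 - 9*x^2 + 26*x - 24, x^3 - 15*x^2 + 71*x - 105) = x - 3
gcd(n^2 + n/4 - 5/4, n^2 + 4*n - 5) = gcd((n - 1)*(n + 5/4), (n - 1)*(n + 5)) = n - 1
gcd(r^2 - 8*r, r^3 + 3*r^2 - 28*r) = r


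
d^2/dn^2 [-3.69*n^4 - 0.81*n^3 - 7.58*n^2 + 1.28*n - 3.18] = -44.28*n^2 - 4.86*n - 15.16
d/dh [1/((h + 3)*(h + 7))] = 2*(-h - 5)/(h^4 + 20*h^3 + 142*h^2 + 420*h + 441)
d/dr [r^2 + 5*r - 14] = 2*r + 5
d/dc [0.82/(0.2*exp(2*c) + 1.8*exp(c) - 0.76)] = (-0.328*exp(c) - 1.476)*exp(c)/(0.2*exp(2*c) + 1.8*exp(c) - 0.76)^2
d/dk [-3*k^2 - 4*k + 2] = -6*k - 4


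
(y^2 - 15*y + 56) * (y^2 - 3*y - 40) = y^4 - 18*y^3 + 61*y^2 + 432*y - 2240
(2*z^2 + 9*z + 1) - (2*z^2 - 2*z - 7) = 11*z + 8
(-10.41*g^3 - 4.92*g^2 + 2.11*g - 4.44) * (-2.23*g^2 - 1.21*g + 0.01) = 23.2143*g^5 + 23.5677*g^4 + 1.1438*g^3 + 7.2989*g^2 + 5.3935*g - 0.0444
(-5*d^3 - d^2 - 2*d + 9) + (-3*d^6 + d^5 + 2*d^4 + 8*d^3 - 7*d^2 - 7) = -3*d^6 + d^5 + 2*d^4 + 3*d^3 - 8*d^2 - 2*d + 2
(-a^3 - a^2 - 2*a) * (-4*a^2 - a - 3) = 4*a^5 + 5*a^4 + 12*a^3 + 5*a^2 + 6*a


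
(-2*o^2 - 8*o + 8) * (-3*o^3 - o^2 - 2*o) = 6*o^5 + 26*o^4 - 12*o^3 + 8*o^2 - 16*o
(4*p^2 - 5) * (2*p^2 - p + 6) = 8*p^4 - 4*p^3 + 14*p^2 + 5*p - 30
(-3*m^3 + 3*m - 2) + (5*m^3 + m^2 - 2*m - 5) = 2*m^3 + m^2 + m - 7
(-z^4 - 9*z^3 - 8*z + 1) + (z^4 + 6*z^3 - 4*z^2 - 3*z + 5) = -3*z^3 - 4*z^2 - 11*z + 6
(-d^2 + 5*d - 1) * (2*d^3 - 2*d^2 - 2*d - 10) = -2*d^5 + 12*d^4 - 10*d^3 + 2*d^2 - 48*d + 10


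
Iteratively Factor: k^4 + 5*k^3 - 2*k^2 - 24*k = (k - 2)*(k^3 + 7*k^2 + 12*k) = (k - 2)*(k + 4)*(k^2 + 3*k) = (k - 2)*(k + 3)*(k + 4)*(k)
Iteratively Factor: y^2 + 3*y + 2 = (y + 1)*(y + 2)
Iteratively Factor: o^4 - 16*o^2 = (o - 4)*(o^3 + 4*o^2) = o*(o - 4)*(o^2 + 4*o) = o^2*(o - 4)*(o + 4)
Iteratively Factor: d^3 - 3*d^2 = (d - 3)*(d^2) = d*(d - 3)*(d)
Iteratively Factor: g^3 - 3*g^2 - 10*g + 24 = (g - 4)*(g^2 + g - 6) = (g - 4)*(g + 3)*(g - 2)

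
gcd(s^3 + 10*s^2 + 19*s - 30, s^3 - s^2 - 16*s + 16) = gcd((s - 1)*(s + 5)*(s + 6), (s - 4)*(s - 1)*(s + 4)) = s - 1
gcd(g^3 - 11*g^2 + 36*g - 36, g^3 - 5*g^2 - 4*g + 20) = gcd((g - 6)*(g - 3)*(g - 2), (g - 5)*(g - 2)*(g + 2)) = g - 2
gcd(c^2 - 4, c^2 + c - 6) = c - 2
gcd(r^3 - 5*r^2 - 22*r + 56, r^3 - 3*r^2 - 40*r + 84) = r^2 - 9*r + 14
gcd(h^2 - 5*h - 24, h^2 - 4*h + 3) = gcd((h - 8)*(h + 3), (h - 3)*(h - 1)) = 1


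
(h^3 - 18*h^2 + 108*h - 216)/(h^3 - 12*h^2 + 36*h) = (h - 6)/h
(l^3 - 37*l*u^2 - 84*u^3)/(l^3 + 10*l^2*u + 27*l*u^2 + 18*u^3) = (l^2 - 3*l*u - 28*u^2)/(l^2 + 7*l*u + 6*u^2)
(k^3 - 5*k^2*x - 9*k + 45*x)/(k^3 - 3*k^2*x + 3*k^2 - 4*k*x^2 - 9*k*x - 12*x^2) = (-k^2 + 5*k*x + 3*k - 15*x)/(-k^2 + 3*k*x + 4*x^2)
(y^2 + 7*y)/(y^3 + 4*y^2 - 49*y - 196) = y/(y^2 - 3*y - 28)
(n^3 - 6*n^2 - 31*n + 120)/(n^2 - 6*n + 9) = (n^2 - 3*n - 40)/(n - 3)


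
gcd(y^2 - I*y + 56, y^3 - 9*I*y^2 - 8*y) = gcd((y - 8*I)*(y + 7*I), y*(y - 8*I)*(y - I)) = y - 8*I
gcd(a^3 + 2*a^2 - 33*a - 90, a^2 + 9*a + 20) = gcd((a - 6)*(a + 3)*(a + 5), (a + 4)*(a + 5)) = a + 5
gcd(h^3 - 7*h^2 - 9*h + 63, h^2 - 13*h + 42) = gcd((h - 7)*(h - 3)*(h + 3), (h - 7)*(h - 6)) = h - 7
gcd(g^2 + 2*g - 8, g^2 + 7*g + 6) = 1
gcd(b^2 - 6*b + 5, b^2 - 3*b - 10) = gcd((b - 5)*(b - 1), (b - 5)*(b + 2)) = b - 5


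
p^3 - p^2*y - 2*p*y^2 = p*(p - 2*y)*(p + y)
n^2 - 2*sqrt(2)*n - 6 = (n - 3*sqrt(2))*(n + sqrt(2))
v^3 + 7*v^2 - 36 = (v - 2)*(v + 3)*(v + 6)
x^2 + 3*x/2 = x*(x + 3/2)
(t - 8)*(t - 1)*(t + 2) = t^3 - 7*t^2 - 10*t + 16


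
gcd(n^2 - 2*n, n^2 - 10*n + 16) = n - 2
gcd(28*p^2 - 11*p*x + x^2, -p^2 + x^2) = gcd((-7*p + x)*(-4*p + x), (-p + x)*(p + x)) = 1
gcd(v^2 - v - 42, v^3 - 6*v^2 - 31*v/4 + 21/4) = v - 7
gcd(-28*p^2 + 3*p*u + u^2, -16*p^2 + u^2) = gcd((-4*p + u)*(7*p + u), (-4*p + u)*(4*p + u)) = 4*p - u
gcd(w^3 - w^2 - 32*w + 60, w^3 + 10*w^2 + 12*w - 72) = w^2 + 4*w - 12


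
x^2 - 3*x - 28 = (x - 7)*(x + 4)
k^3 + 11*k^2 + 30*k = k*(k + 5)*(k + 6)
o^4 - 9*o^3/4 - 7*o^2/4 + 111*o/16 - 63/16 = (o - 3/2)^2*(o - 1)*(o + 7/4)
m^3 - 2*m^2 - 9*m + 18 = (m - 3)*(m - 2)*(m + 3)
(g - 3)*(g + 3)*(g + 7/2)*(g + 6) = g^4 + 19*g^3/2 + 12*g^2 - 171*g/2 - 189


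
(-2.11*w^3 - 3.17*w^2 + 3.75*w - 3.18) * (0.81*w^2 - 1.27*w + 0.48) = -1.7091*w^5 + 0.112*w^4 + 6.0506*w^3 - 8.8599*w^2 + 5.8386*w - 1.5264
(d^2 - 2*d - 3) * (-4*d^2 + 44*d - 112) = -4*d^4 + 52*d^3 - 188*d^2 + 92*d + 336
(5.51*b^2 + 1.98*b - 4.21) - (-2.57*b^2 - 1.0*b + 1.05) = 8.08*b^2 + 2.98*b - 5.26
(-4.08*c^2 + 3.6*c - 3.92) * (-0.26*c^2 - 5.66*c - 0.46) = 1.0608*c^4 + 22.1568*c^3 - 17.48*c^2 + 20.5312*c + 1.8032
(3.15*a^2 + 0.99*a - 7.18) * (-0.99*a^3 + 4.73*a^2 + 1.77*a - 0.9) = -3.1185*a^5 + 13.9194*a^4 + 17.3664*a^3 - 35.0441*a^2 - 13.5996*a + 6.462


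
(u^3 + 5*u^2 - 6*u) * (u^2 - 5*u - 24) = u^5 - 55*u^3 - 90*u^2 + 144*u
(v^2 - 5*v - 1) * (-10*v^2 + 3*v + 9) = -10*v^4 + 53*v^3 + 4*v^2 - 48*v - 9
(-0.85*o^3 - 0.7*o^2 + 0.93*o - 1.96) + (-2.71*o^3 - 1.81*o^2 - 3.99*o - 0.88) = -3.56*o^3 - 2.51*o^2 - 3.06*o - 2.84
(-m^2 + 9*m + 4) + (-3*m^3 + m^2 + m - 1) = -3*m^3 + 10*m + 3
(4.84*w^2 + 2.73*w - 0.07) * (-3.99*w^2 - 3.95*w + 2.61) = -19.3116*w^4 - 30.0107*w^3 + 2.1282*w^2 + 7.4018*w - 0.1827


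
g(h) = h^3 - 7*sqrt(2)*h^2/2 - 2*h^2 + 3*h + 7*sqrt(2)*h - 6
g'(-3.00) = 81.60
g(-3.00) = -134.25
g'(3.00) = -1.80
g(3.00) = -2.85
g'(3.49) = 0.93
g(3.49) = -3.12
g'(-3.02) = 82.24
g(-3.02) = -135.88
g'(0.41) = 7.71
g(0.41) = -1.81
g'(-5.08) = 160.93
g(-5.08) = -381.97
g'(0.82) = 3.52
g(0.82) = 0.46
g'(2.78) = -2.56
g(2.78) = -2.36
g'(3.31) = -0.24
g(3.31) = -3.18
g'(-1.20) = 33.90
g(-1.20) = -33.22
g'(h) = 3*h^2 - 7*sqrt(2)*h - 4*h + 3 + 7*sqrt(2)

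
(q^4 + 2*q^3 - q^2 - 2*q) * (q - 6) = q^5 - 4*q^4 - 13*q^3 + 4*q^2 + 12*q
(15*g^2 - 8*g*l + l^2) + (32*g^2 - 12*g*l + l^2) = 47*g^2 - 20*g*l + 2*l^2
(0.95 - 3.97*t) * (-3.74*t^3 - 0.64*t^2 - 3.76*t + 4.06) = 14.8478*t^4 - 1.0122*t^3 + 14.3192*t^2 - 19.6902*t + 3.857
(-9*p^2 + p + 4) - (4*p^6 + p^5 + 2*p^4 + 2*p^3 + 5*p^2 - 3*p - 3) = -4*p^6 - p^5 - 2*p^4 - 2*p^3 - 14*p^2 + 4*p + 7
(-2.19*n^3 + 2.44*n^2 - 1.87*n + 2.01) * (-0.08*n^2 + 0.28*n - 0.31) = 0.1752*n^5 - 0.8084*n^4 + 1.5117*n^3 - 1.4408*n^2 + 1.1425*n - 0.6231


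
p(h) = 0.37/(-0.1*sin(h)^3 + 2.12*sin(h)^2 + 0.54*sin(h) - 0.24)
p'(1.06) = -0.23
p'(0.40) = -8.95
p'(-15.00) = -5.95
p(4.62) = 0.26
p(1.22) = 0.18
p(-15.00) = 1.11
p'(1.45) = -0.04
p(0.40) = 1.29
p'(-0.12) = -0.14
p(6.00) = -1.66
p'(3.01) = 22.67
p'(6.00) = 4.77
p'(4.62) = -0.07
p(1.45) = 0.16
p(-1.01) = 0.42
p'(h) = 0.37*(0.3*sin(h)^2*cos(h) - 4.24*sin(h)*cos(h) - 0.54*cos(h))/(-0.1*sin(h)^3 + 2.12*sin(h)^2 + 0.54*sin(h) - 0.24)^2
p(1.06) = 0.21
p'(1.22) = -0.13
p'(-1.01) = 0.82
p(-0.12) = -1.35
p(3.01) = -2.78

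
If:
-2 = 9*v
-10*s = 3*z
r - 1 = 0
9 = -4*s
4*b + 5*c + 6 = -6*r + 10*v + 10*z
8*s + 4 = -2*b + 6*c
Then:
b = 652/51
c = 295/153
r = 1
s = -9/4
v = -2/9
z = 15/2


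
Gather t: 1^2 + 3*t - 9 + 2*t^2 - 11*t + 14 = 2*t^2 - 8*t + 6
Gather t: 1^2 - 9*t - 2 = -9*t - 1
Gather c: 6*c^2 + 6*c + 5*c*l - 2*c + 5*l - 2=6*c^2 + c*(5*l + 4) + 5*l - 2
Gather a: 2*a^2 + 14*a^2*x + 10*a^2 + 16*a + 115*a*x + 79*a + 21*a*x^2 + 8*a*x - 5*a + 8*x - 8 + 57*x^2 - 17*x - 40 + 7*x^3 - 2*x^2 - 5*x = a^2*(14*x + 12) + a*(21*x^2 + 123*x + 90) + 7*x^3 + 55*x^2 - 14*x - 48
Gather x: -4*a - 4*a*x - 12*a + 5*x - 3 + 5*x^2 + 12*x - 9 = -16*a + 5*x^2 + x*(17 - 4*a) - 12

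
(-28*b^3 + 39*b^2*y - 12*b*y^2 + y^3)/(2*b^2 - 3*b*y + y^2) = (28*b^2 - 11*b*y + y^2)/(-2*b + y)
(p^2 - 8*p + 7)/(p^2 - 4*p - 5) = (-p^2 + 8*p - 7)/(-p^2 + 4*p + 5)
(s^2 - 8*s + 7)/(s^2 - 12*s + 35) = (s - 1)/(s - 5)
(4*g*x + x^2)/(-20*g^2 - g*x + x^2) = x/(-5*g + x)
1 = 1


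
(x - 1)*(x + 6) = x^2 + 5*x - 6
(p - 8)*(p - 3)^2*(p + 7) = p^4 - 7*p^3 - 41*p^2 + 327*p - 504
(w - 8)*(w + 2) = w^2 - 6*w - 16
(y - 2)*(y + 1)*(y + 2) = y^3 + y^2 - 4*y - 4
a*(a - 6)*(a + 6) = a^3 - 36*a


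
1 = 1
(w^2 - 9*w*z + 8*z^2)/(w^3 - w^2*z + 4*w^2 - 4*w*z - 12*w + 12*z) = (w - 8*z)/(w^2 + 4*w - 12)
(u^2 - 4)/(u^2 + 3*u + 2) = (u - 2)/(u + 1)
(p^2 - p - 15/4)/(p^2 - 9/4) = (2*p - 5)/(2*p - 3)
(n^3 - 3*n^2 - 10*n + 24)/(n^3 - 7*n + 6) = (n - 4)/(n - 1)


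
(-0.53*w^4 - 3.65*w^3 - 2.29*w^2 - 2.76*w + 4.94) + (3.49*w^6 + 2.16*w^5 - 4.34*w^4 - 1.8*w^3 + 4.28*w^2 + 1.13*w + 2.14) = 3.49*w^6 + 2.16*w^5 - 4.87*w^4 - 5.45*w^3 + 1.99*w^2 - 1.63*w + 7.08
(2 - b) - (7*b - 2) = 4 - 8*b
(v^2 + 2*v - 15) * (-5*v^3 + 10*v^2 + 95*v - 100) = -5*v^5 + 190*v^3 - 60*v^2 - 1625*v + 1500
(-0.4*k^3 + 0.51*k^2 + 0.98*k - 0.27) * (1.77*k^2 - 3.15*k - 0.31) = -0.708*k^5 + 2.1627*k^4 + 0.2521*k^3 - 3.723*k^2 + 0.5467*k + 0.0837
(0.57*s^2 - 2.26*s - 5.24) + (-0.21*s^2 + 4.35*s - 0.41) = 0.36*s^2 + 2.09*s - 5.65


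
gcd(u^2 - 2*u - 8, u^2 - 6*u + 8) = u - 4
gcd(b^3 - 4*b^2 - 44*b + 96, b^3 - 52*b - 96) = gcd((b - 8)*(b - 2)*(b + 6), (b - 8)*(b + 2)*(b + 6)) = b^2 - 2*b - 48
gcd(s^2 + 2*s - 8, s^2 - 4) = s - 2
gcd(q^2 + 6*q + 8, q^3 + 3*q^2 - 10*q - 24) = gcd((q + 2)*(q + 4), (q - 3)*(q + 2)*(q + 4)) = q^2 + 6*q + 8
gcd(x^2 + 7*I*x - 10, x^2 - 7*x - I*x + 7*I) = 1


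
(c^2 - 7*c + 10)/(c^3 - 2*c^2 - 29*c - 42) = (-c^2 + 7*c - 10)/(-c^3 + 2*c^2 + 29*c + 42)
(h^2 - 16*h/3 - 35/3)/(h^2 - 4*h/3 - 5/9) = 3*(-3*h^2 + 16*h + 35)/(-9*h^2 + 12*h + 5)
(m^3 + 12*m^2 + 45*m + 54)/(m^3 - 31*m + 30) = (m^2 + 6*m + 9)/(m^2 - 6*m + 5)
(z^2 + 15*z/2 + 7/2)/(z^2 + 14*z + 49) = (z + 1/2)/(z + 7)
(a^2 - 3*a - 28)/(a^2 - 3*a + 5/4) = 4*(a^2 - 3*a - 28)/(4*a^2 - 12*a + 5)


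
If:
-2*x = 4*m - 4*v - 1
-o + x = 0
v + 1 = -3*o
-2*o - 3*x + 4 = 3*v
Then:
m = 43/8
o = -7/4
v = 17/4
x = -7/4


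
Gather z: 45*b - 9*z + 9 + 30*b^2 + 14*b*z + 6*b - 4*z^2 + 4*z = 30*b^2 + 51*b - 4*z^2 + z*(14*b - 5) + 9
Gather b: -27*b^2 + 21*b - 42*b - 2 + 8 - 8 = -27*b^2 - 21*b - 2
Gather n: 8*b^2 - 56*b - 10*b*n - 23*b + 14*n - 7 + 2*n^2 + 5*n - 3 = 8*b^2 - 79*b + 2*n^2 + n*(19 - 10*b) - 10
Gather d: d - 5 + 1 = d - 4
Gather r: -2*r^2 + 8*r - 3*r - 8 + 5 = -2*r^2 + 5*r - 3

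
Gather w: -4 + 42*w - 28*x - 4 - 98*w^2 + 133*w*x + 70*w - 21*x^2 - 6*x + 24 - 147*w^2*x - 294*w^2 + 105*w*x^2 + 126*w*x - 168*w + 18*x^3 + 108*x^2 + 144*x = w^2*(-147*x - 392) + w*(105*x^2 + 259*x - 56) + 18*x^3 + 87*x^2 + 110*x + 16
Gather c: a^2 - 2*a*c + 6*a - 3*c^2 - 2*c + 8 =a^2 + 6*a - 3*c^2 + c*(-2*a - 2) + 8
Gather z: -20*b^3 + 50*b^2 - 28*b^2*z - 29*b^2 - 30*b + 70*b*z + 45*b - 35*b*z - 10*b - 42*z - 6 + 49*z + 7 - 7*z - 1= -20*b^3 + 21*b^2 + 5*b + z*(-28*b^2 + 35*b)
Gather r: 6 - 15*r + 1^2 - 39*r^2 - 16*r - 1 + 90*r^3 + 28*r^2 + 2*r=90*r^3 - 11*r^2 - 29*r + 6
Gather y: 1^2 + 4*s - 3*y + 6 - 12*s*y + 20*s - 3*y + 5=24*s + y*(-12*s - 6) + 12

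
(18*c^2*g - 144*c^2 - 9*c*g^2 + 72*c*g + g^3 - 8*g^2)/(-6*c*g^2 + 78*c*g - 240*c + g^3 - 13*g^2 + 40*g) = (-3*c + g)/(g - 5)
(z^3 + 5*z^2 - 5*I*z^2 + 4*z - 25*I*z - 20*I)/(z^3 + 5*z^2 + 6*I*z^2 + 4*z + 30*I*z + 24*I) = (z - 5*I)/(z + 6*I)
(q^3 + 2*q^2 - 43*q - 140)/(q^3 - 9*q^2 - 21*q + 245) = (q + 4)/(q - 7)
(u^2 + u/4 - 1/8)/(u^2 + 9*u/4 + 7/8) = (4*u - 1)/(4*u + 7)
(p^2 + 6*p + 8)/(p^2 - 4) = (p + 4)/(p - 2)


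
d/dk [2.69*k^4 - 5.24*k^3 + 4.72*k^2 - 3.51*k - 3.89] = 10.76*k^3 - 15.72*k^2 + 9.44*k - 3.51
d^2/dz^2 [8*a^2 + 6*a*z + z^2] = 2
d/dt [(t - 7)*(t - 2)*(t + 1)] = 3*t^2 - 16*t + 5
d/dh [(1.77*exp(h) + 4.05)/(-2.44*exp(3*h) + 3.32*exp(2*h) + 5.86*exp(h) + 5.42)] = (8.6376*exp(3*h) + 23.7696*exp(2*h) - 26.892*exp(h) - 14.1396)*exp(h)/(5.9536*exp(6*h) - 16.2016*exp(5*h) - 17.5744*exp(4*h) + 12.4608*exp(3*h) + 70.3284*exp(2*h) + 63.5224*exp(h) + 29.3764)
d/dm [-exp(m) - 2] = -exp(m)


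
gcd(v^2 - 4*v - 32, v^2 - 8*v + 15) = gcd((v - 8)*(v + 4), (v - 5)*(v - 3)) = 1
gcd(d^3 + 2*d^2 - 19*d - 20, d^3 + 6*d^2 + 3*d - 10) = d + 5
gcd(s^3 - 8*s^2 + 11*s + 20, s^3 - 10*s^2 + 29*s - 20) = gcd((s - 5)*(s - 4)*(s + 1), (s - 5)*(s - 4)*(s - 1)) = s^2 - 9*s + 20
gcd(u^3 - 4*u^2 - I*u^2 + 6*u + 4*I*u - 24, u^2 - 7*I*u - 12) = u - 3*I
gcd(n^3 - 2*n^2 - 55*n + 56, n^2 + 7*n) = n + 7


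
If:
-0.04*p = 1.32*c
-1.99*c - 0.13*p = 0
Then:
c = 0.00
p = 0.00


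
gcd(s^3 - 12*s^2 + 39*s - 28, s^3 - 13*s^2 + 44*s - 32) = s^2 - 5*s + 4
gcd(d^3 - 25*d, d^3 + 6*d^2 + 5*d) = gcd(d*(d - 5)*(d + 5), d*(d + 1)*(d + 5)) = d^2 + 5*d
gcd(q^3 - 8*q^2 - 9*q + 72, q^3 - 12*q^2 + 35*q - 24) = q^2 - 11*q + 24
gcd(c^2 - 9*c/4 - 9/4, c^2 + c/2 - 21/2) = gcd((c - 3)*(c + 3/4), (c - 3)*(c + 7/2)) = c - 3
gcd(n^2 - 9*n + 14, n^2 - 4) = n - 2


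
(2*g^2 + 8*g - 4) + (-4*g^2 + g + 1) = -2*g^2 + 9*g - 3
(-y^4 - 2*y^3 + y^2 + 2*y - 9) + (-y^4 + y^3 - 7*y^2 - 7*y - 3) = -2*y^4 - y^3 - 6*y^2 - 5*y - 12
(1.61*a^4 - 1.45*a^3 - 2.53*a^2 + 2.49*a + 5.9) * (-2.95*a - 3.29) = -4.7495*a^5 - 1.0194*a^4 + 12.234*a^3 + 0.978199999999998*a^2 - 25.5971*a - 19.411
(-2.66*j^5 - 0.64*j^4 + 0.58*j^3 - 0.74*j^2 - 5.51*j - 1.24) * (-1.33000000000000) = 3.5378*j^5 + 0.8512*j^4 - 0.7714*j^3 + 0.9842*j^2 + 7.3283*j + 1.6492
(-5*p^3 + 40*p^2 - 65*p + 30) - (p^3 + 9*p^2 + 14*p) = -6*p^3 + 31*p^2 - 79*p + 30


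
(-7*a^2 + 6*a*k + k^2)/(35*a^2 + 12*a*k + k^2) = (-a + k)/(5*a + k)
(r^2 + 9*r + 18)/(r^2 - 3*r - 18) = (r + 6)/(r - 6)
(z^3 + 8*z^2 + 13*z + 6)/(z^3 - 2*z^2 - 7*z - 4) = (z + 6)/(z - 4)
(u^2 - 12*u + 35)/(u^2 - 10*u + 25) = (u - 7)/(u - 5)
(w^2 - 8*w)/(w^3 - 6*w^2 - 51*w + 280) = w/(w^2 + 2*w - 35)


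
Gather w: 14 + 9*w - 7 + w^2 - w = w^2 + 8*w + 7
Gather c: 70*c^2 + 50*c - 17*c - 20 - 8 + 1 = 70*c^2 + 33*c - 27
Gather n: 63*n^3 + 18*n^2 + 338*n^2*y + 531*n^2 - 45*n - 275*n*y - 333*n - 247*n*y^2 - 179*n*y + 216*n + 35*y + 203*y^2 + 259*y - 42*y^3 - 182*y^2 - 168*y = 63*n^3 + n^2*(338*y + 549) + n*(-247*y^2 - 454*y - 162) - 42*y^3 + 21*y^2 + 126*y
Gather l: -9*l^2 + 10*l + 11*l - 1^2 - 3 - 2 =-9*l^2 + 21*l - 6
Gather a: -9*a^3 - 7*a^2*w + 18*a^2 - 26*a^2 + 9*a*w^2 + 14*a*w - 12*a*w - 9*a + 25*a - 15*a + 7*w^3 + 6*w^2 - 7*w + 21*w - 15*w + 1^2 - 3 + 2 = -9*a^3 + a^2*(-7*w - 8) + a*(9*w^2 + 2*w + 1) + 7*w^3 + 6*w^2 - w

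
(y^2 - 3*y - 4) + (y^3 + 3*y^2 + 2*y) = y^3 + 4*y^2 - y - 4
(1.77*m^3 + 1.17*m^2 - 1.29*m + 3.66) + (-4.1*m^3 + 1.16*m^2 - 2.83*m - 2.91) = -2.33*m^3 + 2.33*m^2 - 4.12*m + 0.75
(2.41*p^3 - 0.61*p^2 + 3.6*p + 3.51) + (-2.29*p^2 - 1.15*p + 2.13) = 2.41*p^3 - 2.9*p^2 + 2.45*p + 5.64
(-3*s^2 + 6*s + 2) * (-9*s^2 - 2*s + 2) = 27*s^4 - 48*s^3 - 36*s^2 + 8*s + 4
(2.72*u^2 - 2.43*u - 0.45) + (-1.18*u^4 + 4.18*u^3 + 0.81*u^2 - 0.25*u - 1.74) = -1.18*u^4 + 4.18*u^3 + 3.53*u^2 - 2.68*u - 2.19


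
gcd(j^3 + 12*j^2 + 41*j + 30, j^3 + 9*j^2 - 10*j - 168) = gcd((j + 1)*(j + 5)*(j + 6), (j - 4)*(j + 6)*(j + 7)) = j + 6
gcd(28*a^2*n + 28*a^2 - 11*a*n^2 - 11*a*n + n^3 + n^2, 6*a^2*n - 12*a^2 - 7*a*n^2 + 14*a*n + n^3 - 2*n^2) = 1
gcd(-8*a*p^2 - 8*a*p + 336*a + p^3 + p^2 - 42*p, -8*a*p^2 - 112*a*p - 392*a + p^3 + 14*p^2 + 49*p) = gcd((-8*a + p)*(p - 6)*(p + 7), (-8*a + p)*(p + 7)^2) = -8*a*p - 56*a + p^2 + 7*p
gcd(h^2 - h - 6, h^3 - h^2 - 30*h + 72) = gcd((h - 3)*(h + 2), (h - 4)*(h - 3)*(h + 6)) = h - 3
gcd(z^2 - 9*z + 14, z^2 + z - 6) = z - 2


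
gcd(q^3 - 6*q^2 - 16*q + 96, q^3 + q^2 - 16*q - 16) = q^2 - 16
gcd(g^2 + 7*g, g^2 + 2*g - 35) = g + 7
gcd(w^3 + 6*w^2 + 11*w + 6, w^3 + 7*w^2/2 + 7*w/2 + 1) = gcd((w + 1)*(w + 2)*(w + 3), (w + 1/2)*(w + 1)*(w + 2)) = w^2 + 3*w + 2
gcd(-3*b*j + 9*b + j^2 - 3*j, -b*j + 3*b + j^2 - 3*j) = j - 3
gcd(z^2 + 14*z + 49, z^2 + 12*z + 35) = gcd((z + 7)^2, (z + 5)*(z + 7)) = z + 7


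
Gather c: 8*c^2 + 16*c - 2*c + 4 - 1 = 8*c^2 + 14*c + 3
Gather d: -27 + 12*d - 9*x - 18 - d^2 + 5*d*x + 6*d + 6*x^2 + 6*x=-d^2 + d*(5*x + 18) + 6*x^2 - 3*x - 45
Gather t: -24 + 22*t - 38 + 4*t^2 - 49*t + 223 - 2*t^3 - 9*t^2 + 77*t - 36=-2*t^3 - 5*t^2 + 50*t + 125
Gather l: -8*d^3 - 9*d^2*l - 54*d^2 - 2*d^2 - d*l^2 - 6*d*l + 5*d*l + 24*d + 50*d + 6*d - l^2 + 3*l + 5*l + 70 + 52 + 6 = -8*d^3 - 56*d^2 + 80*d + l^2*(-d - 1) + l*(-9*d^2 - d + 8) + 128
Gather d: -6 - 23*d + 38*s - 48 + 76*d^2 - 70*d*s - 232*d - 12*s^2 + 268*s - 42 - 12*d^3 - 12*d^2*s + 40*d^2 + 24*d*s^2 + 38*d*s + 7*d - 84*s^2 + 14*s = -12*d^3 + d^2*(116 - 12*s) + d*(24*s^2 - 32*s - 248) - 96*s^2 + 320*s - 96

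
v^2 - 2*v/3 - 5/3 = (v - 5/3)*(v + 1)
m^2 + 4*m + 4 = (m + 2)^2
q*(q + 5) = q^2 + 5*q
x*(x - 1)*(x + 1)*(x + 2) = x^4 + 2*x^3 - x^2 - 2*x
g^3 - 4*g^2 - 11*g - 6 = (g - 6)*(g + 1)^2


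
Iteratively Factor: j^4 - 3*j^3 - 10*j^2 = (j + 2)*(j^3 - 5*j^2) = j*(j + 2)*(j^2 - 5*j) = j*(j - 5)*(j + 2)*(j)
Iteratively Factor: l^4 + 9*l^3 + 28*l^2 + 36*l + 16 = (l + 1)*(l^3 + 8*l^2 + 20*l + 16) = (l + 1)*(l + 2)*(l^2 + 6*l + 8) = (l + 1)*(l + 2)*(l + 4)*(l + 2)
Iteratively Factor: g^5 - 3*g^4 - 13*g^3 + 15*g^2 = (g - 5)*(g^4 + 2*g^3 - 3*g^2) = g*(g - 5)*(g^3 + 2*g^2 - 3*g) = g*(g - 5)*(g - 1)*(g^2 + 3*g) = g^2*(g - 5)*(g - 1)*(g + 3)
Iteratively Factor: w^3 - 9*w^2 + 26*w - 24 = (w - 3)*(w^2 - 6*w + 8) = (w - 4)*(w - 3)*(w - 2)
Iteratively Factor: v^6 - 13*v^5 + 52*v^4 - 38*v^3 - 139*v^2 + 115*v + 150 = (v - 3)*(v^5 - 10*v^4 + 22*v^3 + 28*v^2 - 55*v - 50) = (v - 3)*(v + 1)*(v^4 - 11*v^3 + 33*v^2 - 5*v - 50) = (v - 5)*(v - 3)*(v + 1)*(v^3 - 6*v^2 + 3*v + 10) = (v - 5)*(v - 3)*(v - 2)*(v + 1)*(v^2 - 4*v - 5) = (v - 5)*(v - 3)*(v - 2)*(v + 1)^2*(v - 5)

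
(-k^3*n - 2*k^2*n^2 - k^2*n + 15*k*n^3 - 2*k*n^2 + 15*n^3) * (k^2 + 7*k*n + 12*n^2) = -k^5*n - 9*k^4*n^2 - k^4*n - 11*k^3*n^3 - 9*k^3*n^2 + 81*k^2*n^4 - 11*k^2*n^3 + 180*k*n^5 + 81*k*n^4 + 180*n^5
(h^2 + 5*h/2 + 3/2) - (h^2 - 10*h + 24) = 25*h/2 - 45/2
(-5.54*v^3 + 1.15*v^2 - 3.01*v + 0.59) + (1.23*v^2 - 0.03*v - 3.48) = -5.54*v^3 + 2.38*v^2 - 3.04*v - 2.89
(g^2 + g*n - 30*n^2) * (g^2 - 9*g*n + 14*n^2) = g^4 - 8*g^3*n - 25*g^2*n^2 + 284*g*n^3 - 420*n^4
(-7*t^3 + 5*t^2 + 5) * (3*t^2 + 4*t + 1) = -21*t^5 - 13*t^4 + 13*t^3 + 20*t^2 + 20*t + 5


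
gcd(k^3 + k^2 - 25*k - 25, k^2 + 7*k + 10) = k + 5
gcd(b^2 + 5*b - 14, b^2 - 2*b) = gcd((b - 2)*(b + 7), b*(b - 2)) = b - 2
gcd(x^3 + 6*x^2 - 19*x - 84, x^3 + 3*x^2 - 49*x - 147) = x^2 + 10*x + 21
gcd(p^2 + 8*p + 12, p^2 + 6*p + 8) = p + 2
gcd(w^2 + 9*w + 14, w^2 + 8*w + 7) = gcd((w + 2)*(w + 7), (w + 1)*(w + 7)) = w + 7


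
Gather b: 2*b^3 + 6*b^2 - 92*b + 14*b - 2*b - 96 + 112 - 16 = 2*b^3 + 6*b^2 - 80*b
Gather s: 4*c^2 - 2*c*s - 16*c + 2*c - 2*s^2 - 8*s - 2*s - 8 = 4*c^2 - 14*c - 2*s^2 + s*(-2*c - 10) - 8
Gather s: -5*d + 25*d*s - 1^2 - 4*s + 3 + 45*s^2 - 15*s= -5*d + 45*s^2 + s*(25*d - 19) + 2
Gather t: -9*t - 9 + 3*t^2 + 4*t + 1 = 3*t^2 - 5*t - 8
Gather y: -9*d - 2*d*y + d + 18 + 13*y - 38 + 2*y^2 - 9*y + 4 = -8*d + 2*y^2 + y*(4 - 2*d) - 16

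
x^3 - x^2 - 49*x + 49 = (x - 7)*(x - 1)*(x + 7)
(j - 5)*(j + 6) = j^2 + j - 30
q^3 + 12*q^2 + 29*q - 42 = (q - 1)*(q + 6)*(q + 7)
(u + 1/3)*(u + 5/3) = u^2 + 2*u + 5/9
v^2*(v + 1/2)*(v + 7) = v^4 + 15*v^3/2 + 7*v^2/2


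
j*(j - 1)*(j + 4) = j^3 + 3*j^2 - 4*j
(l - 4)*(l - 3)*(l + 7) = l^3 - 37*l + 84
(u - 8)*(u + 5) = u^2 - 3*u - 40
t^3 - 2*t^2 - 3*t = t*(t - 3)*(t + 1)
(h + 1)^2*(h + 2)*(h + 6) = h^4 + 10*h^3 + 29*h^2 + 32*h + 12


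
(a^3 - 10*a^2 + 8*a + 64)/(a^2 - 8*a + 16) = (a^2 - 6*a - 16)/(a - 4)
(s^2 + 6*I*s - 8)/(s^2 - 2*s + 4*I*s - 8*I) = (s + 2*I)/(s - 2)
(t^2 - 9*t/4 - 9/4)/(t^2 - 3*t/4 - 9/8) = 2*(t - 3)/(2*t - 3)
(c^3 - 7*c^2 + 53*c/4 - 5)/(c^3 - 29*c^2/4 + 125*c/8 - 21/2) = 2*(4*c^2 - 12*c + 5)/(8*c^2 - 26*c + 21)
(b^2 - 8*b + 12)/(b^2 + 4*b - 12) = (b - 6)/(b + 6)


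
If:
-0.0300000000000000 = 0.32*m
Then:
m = -0.09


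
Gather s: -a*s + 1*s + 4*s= s*(5 - a)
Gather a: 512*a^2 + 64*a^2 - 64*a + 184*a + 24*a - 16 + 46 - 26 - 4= 576*a^2 + 144*a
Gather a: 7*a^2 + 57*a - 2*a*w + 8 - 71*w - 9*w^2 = 7*a^2 + a*(57 - 2*w) - 9*w^2 - 71*w + 8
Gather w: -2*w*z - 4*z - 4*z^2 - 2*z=-2*w*z - 4*z^2 - 6*z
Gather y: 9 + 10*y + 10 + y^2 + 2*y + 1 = y^2 + 12*y + 20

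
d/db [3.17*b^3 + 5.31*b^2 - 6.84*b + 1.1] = 9.51*b^2 + 10.62*b - 6.84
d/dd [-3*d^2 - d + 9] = -6*d - 1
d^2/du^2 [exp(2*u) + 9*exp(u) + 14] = (4*exp(u) + 9)*exp(u)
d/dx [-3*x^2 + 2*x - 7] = 2 - 6*x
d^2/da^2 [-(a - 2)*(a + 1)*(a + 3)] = -6*a - 4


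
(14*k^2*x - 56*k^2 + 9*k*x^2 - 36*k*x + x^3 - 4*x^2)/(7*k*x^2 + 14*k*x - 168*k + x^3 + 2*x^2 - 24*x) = (2*k + x)/(x + 6)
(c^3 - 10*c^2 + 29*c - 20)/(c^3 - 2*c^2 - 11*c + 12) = (c - 5)/(c + 3)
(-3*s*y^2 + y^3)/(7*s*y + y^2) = y*(-3*s + y)/(7*s + y)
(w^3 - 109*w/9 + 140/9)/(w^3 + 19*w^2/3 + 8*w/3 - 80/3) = (w - 7/3)/(w + 4)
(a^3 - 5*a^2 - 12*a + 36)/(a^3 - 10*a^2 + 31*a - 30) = (a^2 - 3*a - 18)/(a^2 - 8*a + 15)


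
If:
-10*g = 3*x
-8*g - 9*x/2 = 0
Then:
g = 0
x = 0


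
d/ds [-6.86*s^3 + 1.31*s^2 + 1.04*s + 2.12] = -20.58*s^2 + 2.62*s + 1.04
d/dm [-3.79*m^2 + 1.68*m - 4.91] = 1.68 - 7.58*m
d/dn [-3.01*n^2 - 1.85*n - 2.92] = -6.02*n - 1.85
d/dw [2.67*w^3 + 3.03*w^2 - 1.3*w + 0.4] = 8.01*w^2 + 6.06*w - 1.3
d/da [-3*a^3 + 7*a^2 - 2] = a*(14 - 9*a)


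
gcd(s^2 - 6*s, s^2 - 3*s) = s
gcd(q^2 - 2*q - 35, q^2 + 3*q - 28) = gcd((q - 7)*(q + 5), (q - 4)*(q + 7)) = 1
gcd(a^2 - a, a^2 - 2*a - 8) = 1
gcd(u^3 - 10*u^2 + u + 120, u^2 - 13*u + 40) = u^2 - 13*u + 40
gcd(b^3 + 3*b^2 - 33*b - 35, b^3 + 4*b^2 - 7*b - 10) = b + 1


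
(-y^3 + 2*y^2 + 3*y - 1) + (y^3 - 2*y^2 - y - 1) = 2*y - 2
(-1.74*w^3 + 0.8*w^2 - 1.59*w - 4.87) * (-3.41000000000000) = 5.9334*w^3 - 2.728*w^2 + 5.4219*w + 16.6067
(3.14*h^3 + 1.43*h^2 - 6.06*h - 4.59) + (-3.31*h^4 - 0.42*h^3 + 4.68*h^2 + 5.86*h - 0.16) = -3.31*h^4 + 2.72*h^3 + 6.11*h^2 - 0.199999999999999*h - 4.75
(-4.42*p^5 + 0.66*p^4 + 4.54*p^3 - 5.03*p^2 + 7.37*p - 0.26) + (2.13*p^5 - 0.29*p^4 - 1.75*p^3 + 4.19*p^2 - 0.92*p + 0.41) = -2.29*p^5 + 0.37*p^4 + 2.79*p^3 - 0.84*p^2 + 6.45*p + 0.15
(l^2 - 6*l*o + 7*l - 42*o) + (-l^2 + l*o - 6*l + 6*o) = -5*l*o + l - 36*o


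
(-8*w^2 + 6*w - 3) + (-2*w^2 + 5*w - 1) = -10*w^2 + 11*w - 4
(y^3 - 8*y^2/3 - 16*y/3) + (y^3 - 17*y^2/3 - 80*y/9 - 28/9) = 2*y^3 - 25*y^2/3 - 128*y/9 - 28/9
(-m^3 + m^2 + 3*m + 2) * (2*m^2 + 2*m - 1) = -2*m^5 + 9*m^3 + 9*m^2 + m - 2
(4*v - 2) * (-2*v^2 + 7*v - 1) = -8*v^3 + 32*v^2 - 18*v + 2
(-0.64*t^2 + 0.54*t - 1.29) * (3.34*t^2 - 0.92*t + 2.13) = -2.1376*t^4 + 2.3924*t^3 - 6.1686*t^2 + 2.337*t - 2.7477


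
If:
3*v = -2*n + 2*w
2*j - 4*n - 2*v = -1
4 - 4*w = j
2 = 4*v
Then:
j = 1/3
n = 1/6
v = 1/2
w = 11/12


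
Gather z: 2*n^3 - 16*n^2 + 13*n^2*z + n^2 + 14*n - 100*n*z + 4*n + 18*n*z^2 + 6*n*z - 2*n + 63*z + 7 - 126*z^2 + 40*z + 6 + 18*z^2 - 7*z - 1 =2*n^3 - 15*n^2 + 16*n + z^2*(18*n - 108) + z*(13*n^2 - 94*n + 96) + 12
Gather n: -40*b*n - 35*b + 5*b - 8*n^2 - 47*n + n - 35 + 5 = -30*b - 8*n^2 + n*(-40*b - 46) - 30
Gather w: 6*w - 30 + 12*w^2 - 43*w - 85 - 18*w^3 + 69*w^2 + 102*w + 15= -18*w^3 + 81*w^2 + 65*w - 100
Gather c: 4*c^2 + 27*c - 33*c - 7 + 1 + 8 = 4*c^2 - 6*c + 2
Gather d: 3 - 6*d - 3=-6*d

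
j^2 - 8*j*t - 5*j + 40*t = (j - 5)*(j - 8*t)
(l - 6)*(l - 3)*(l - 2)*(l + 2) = l^4 - 9*l^3 + 14*l^2 + 36*l - 72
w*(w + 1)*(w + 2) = w^3 + 3*w^2 + 2*w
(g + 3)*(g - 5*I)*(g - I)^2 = g^4 + 3*g^3 - 7*I*g^3 - 11*g^2 - 21*I*g^2 - 33*g + 5*I*g + 15*I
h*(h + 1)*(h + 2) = h^3 + 3*h^2 + 2*h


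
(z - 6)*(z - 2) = z^2 - 8*z + 12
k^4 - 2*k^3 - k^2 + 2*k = k*(k - 2)*(k - 1)*(k + 1)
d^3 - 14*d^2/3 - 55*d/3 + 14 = (d - 7)*(d - 2/3)*(d + 3)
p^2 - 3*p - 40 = (p - 8)*(p + 5)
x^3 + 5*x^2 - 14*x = x*(x - 2)*(x + 7)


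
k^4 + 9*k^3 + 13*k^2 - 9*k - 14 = (k - 1)*(k + 1)*(k + 2)*(k + 7)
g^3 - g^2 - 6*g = g*(g - 3)*(g + 2)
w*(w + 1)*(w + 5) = w^3 + 6*w^2 + 5*w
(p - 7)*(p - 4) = p^2 - 11*p + 28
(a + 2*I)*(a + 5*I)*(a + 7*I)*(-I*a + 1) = -I*a^4 + 15*a^3 + 73*I*a^2 - 129*a - 70*I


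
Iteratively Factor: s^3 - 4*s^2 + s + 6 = (s - 3)*(s^2 - s - 2) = (s - 3)*(s + 1)*(s - 2)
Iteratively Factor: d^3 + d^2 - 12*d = (d + 4)*(d^2 - 3*d) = d*(d + 4)*(d - 3)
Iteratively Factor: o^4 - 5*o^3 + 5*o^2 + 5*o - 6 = (o + 1)*(o^3 - 6*o^2 + 11*o - 6) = (o - 1)*(o + 1)*(o^2 - 5*o + 6) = (o - 2)*(o - 1)*(o + 1)*(o - 3)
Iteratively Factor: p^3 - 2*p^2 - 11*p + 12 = (p - 1)*(p^2 - p - 12) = (p - 4)*(p - 1)*(p + 3)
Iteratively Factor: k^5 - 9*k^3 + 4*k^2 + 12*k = (k + 1)*(k^4 - k^3 - 8*k^2 + 12*k) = k*(k + 1)*(k^3 - k^2 - 8*k + 12) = k*(k - 2)*(k + 1)*(k^2 + k - 6) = k*(k - 2)*(k + 1)*(k + 3)*(k - 2)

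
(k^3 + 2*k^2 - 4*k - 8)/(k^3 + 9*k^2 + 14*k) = (k^2 - 4)/(k*(k + 7))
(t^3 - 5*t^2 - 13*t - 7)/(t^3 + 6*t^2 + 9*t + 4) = (t - 7)/(t + 4)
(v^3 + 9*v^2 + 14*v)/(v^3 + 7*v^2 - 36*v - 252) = v*(v + 2)/(v^2 - 36)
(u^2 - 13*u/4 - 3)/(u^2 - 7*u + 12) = (u + 3/4)/(u - 3)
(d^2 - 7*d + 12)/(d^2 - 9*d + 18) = (d - 4)/(d - 6)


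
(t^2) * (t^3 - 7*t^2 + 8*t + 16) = t^5 - 7*t^4 + 8*t^3 + 16*t^2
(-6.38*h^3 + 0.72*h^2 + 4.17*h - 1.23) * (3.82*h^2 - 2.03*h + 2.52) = -24.3716*h^5 + 15.7018*h^4 - 1.6098*h^3 - 11.3493*h^2 + 13.0053*h - 3.0996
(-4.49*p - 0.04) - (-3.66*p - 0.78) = 0.74 - 0.83*p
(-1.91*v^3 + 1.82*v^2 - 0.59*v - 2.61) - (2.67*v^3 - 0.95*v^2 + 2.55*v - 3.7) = -4.58*v^3 + 2.77*v^2 - 3.14*v + 1.09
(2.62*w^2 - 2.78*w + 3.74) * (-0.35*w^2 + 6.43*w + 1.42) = -0.917*w^4 + 17.8196*w^3 - 15.464*w^2 + 20.1006*w + 5.3108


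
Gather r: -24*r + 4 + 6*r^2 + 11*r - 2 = 6*r^2 - 13*r + 2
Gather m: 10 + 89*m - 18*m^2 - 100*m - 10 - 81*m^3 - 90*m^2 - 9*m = -81*m^3 - 108*m^2 - 20*m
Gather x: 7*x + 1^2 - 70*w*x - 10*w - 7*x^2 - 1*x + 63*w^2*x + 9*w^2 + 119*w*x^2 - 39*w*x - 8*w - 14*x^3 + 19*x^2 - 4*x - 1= 9*w^2 - 18*w - 14*x^3 + x^2*(119*w + 12) + x*(63*w^2 - 109*w + 2)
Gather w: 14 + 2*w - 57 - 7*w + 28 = -5*w - 15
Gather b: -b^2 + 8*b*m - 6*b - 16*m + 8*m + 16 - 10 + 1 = -b^2 + b*(8*m - 6) - 8*m + 7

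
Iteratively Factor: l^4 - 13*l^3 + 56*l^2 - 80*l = (l - 4)*(l^3 - 9*l^2 + 20*l) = (l - 4)^2*(l^2 - 5*l) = (l - 5)*(l - 4)^2*(l)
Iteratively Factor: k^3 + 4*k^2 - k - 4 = (k + 1)*(k^2 + 3*k - 4) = (k - 1)*(k + 1)*(k + 4)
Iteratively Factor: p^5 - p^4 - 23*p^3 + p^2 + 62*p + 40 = (p + 4)*(p^4 - 5*p^3 - 3*p^2 + 13*p + 10) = (p - 2)*(p + 4)*(p^3 - 3*p^2 - 9*p - 5) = (p - 5)*(p - 2)*(p + 4)*(p^2 + 2*p + 1) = (p - 5)*(p - 2)*(p + 1)*(p + 4)*(p + 1)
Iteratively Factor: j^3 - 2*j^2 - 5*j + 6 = (j - 1)*(j^2 - j - 6) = (j - 1)*(j + 2)*(j - 3)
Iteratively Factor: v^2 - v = (v - 1)*(v)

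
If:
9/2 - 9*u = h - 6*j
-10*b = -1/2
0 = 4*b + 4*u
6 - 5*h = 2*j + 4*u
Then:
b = 1/20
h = 471/320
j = -371/640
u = -1/20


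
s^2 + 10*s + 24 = (s + 4)*(s + 6)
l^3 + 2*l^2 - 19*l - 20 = (l - 4)*(l + 1)*(l + 5)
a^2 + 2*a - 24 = (a - 4)*(a + 6)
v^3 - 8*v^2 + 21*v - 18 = (v - 3)^2*(v - 2)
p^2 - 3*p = p*(p - 3)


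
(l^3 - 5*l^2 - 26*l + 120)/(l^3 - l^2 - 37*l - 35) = (l^2 - 10*l + 24)/(l^2 - 6*l - 7)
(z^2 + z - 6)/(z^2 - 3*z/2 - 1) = 2*(z + 3)/(2*z + 1)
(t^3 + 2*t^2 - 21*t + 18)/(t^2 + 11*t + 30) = (t^2 - 4*t + 3)/(t + 5)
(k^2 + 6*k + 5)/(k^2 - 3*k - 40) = (k + 1)/(k - 8)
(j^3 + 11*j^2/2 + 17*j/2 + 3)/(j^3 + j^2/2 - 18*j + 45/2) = (2*j^3 + 11*j^2 + 17*j + 6)/(2*j^3 + j^2 - 36*j + 45)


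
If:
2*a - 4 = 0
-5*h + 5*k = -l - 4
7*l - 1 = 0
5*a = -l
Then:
No Solution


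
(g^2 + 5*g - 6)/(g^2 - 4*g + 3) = (g + 6)/(g - 3)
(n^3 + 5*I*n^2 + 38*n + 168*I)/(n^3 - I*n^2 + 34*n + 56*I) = (n^2 + I*n + 42)/(n^2 - 5*I*n + 14)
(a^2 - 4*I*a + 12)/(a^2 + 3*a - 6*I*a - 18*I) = (a + 2*I)/(a + 3)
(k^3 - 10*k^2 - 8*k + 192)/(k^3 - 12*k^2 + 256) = (k - 6)/(k - 8)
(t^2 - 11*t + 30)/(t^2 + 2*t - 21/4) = 4*(t^2 - 11*t + 30)/(4*t^2 + 8*t - 21)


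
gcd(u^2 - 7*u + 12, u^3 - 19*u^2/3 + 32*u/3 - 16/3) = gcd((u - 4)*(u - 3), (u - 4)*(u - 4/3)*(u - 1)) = u - 4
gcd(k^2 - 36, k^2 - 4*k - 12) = k - 6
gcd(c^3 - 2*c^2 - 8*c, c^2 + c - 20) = c - 4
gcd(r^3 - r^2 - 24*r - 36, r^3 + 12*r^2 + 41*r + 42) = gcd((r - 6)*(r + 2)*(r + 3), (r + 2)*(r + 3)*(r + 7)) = r^2 + 5*r + 6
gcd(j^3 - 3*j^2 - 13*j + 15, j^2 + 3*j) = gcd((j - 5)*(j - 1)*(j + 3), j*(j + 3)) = j + 3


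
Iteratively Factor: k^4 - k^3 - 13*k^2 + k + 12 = (k + 1)*(k^3 - 2*k^2 - 11*k + 12) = (k + 1)*(k + 3)*(k^2 - 5*k + 4) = (k - 4)*(k + 1)*(k + 3)*(k - 1)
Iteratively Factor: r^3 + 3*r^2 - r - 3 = (r + 3)*(r^2 - 1) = (r - 1)*(r + 3)*(r + 1)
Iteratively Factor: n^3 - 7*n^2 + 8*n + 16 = (n + 1)*(n^2 - 8*n + 16) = (n - 4)*(n + 1)*(n - 4)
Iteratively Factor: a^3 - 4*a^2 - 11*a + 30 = (a - 2)*(a^2 - 2*a - 15) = (a - 2)*(a + 3)*(a - 5)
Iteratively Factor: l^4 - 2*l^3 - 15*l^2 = (l + 3)*(l^3 - 5*l^2) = (l - 5)*(l + 3)*(l^2) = l*(l - 5)*(l + 3)*(l)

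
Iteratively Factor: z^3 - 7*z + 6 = (z + 3)*(z^2 - 3*z + 2) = (z - 1)*(z + 3)*(z - 2)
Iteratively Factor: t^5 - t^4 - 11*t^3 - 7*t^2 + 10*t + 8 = (t - 1)*(t^4 - 11*t^2 - 18*t - 8) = (t - 1)*(t + 1)*(t^3 - t^2 - 10*t - 8) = (t - 1)*(t + 1)^2*(t^2 - 2*t - 8) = (t - 1)*(t + 1)^2*(t + 2)*(t - 4)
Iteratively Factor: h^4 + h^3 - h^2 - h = (h)*(h^3 + h^2 - h - 1) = h*(h + 1)*(h^2 - 1) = h*(h + 1)^2*(h - 1)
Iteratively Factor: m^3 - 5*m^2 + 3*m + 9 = (m - 3)*(m^2 - 2*m - 3) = (m - 3)^2*(m + 1)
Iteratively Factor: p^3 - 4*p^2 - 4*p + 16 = (p - 4)*(p^2 - 4) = (p - 4)*(p - 2)*(p + 2)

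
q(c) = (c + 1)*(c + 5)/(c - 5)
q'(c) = (c + 1)/(c - 5) + (c + 5)/(c - 5) - (c + 1)*(c + 5)/(c - 5)^2 = (c^2 - 10*c - 35)/(c^2 - 10*c + 25)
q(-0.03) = -0.96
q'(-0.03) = -1.37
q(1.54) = -4.80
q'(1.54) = -4.01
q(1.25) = -3.75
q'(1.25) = -3.27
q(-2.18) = 0.46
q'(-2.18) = -0.16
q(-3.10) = 0.49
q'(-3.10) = 0.09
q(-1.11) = 0.07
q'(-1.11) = -0.61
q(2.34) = -9.22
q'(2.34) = -7.48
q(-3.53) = 0.44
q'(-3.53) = 0.18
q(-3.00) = 0.50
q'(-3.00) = 0.06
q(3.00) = -16.00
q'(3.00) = -14.00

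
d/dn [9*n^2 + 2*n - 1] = 18*n + 2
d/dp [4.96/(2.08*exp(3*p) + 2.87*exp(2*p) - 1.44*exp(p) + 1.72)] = (-30.9504*exp(2*p) - 28.4704*exp(p) + 7.1424)*exp(p)/(2.08*exp(3*p) + 2.87*exp(2*p) - 1.44*exp(p) + 1.72)^2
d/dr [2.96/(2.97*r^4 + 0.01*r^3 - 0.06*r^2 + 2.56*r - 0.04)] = (-35.1648*r^3 - 0.0888*r^2 + 0.3552*r - 7.5776)/(2.97*r^4 + 0.01*r^3 - 0.06*r^2 + 2.56*r - 0.04)^2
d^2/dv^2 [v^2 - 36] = 2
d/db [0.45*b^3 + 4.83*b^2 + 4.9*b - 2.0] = 1.35*b^2 + 9.66*b + 4.9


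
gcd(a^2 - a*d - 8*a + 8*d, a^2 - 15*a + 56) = a - 8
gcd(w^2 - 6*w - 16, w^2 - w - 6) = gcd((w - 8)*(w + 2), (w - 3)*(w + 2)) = w + 2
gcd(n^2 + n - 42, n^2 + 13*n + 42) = n + 7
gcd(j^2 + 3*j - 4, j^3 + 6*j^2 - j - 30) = 1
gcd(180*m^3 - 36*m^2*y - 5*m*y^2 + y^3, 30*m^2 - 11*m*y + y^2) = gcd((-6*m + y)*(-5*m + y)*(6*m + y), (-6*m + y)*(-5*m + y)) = 30*m^2 - 11*m*y + y^2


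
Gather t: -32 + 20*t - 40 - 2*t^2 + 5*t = -2*t^2 + 25*t - 72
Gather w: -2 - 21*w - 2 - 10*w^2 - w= -10*w^2 - 22*w - 4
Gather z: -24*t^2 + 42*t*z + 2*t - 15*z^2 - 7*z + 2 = -24*t^2 + 2*t - 15*z^2 + z*(42*t - 7) + 2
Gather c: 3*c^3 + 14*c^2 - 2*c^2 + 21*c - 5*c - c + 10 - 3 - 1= 3*c^3 + 12*c^2 + 15*c + 6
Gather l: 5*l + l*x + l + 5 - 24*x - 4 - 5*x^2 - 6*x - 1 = l*(x + 6) - 5*x^2 - 30*x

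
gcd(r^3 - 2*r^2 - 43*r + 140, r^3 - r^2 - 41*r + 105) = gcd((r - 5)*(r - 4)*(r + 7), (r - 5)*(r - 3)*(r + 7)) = r^2 + 2*r - 35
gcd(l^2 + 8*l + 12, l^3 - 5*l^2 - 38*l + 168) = l + 6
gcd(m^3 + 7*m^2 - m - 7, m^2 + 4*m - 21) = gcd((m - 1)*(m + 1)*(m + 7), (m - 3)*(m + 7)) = m + 7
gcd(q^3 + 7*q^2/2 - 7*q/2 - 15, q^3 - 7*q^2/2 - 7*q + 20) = q^2 + q/2 - 5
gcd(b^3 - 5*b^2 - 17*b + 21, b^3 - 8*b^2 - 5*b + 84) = b^2 - 4*b - 21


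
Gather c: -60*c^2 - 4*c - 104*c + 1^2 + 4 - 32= -60*c^2 - 108*c - 27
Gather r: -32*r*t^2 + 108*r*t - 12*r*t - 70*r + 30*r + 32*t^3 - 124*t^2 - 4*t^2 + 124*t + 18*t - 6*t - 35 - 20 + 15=r*(-32*t^2 + 96*t - 40) + 32*t^3 - 128*t^2 + 136*t - 40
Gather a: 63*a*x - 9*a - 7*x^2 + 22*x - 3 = a*(63*x - 9) - 7*x^2 + 22*x - 3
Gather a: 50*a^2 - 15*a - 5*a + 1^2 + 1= 50*a^2 - 20*a + 2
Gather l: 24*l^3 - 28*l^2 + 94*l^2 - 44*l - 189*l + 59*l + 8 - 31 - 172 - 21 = 24*l^3 + 66*l^2 - 174*l - 216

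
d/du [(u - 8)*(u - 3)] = 2*u - 11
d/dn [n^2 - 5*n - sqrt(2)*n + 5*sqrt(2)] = 2*n - 5 - sqrt(2)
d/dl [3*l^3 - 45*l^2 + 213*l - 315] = 9*l^2 - 90*l + 213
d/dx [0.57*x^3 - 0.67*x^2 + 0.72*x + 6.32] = 1.71*x^2 - 1.34*x + 0.72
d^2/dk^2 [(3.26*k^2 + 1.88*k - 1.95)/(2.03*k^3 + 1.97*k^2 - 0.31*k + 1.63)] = (26.868268*k^6 + 46.483752*k^5 - 39.010104*k^4 - 254.85*k^3 - 175.50162*k^2 + 9.638112*k + 31.371416)/(8.365427*k^9 + 24.354519*k^8 + 19.802244*k^7 + 20.358248*k^6 + 36.08721*k^5 + 13.390998*k^4 + 10.178084*k^3 + 16.172208*k^2 - 2.470917*k + 4.330747)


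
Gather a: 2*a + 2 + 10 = 2*a + 12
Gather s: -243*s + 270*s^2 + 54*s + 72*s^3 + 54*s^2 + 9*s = 72*s^3 + 324*s^2 - 180*s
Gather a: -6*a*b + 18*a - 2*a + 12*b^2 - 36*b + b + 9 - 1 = a*(16 - 6*b) + 12*b^2 - 35*b + 8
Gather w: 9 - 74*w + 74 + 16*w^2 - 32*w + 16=16*w^2 - 106*w + 99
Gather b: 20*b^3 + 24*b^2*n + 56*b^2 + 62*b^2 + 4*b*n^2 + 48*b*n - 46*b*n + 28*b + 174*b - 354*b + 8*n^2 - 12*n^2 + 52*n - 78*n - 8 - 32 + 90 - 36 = 20*b^3 + b^2*(24*n + 118) + b*(4*n^2 + 2*n - 152) - 4*n^2 - 26*n + 14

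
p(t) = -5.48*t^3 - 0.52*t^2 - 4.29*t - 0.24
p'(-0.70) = -11.62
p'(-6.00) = -589.89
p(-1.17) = 12.84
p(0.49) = -3.11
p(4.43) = -505.87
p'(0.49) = -8.75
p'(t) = -16.44*t^2 - 1.04*t - 4.29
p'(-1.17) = -25.58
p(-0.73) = 4.75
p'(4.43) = -331.53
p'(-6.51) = -694.25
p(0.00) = -0.24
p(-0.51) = 2.54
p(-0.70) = 4.39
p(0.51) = -3.29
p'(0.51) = -9.10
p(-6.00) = 1190.46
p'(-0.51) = -8.04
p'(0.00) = -4.29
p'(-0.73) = -12.29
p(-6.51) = 1517.55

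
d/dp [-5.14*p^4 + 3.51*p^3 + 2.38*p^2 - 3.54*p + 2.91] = -20.56*p^3 + 10.53*p^2 + 4.76*p - 3.54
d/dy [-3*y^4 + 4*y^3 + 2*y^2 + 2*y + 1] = -12*y^3 + 12*y^2 + 4*y + 2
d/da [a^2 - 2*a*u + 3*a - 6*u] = 2*a - 2*u + 3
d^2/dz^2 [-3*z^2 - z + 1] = -6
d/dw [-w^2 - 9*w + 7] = -2*w - 9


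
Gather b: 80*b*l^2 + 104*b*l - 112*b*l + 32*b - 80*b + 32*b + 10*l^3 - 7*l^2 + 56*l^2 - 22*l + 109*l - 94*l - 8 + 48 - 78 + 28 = b*(80*l^2 - 8*l - 16) + 10*l^3 + 49*l^2 - 7*l - 10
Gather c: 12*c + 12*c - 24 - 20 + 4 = 24*c - 40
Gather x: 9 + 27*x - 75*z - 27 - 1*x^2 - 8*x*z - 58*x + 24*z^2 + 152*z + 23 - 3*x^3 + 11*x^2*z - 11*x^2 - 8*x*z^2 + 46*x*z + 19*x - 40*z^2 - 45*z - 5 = -3*x^3 + x^2*(11*z - 12) + x*(-8*z^2 + 38*z - 12) - 16*z^2 + 32*z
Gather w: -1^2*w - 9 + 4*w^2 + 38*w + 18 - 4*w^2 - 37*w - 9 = 0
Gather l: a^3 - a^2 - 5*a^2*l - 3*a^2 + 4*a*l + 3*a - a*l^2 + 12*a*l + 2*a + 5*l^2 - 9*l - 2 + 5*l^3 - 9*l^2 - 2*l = a^3 - 4*a^2 + 5*a + 5*l^3 + l^2*(-a - 4) + l*(-5*a^2 + 16*a - 11) - 2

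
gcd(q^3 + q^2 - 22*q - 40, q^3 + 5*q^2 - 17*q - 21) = 1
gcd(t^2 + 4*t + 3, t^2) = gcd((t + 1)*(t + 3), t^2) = 1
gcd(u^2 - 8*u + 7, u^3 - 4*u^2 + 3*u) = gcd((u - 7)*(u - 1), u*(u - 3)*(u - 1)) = u - 1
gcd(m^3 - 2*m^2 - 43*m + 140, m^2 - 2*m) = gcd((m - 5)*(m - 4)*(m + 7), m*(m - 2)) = 1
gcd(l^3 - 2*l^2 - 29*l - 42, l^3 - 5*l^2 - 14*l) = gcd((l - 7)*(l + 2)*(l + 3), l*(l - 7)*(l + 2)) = l^2 - 5*l - 14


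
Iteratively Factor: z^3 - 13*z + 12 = (z - 3)*(z^2 + 3*z - 4) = (z - 3)*(z + 4)*(z - 1)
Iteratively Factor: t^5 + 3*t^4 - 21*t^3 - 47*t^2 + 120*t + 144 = (t - 3)*(t^4 + 6*t^3 - 3*t^2 - 56*t - 48) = (t - 3)^2*(t^3 + 9*t^2 + 24*t + 16) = (t - 3)^2*(t + 4)*(t^2 + 5*t + 4) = (t - 3)^2*(t + 4)^2*(t + 1)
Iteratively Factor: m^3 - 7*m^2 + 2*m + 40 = (m + 2)*(m^2 - 9*m + 20) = (m - 4)*(m + 2)*(m - 5)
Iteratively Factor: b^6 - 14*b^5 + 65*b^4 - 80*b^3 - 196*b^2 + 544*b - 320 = (b - 1)*(b^5 - 13*b^4 + 52*b^3 - 28*b^2 - 224*b + 320) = (b - 4)*(b - 1)*(b^4 - 9*b^3 + 16*b^2 + 36*b - 80) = (b - 4)*(b - 2)*(b - 1)*(b^3 - 7*b^2 + 2*b + 40) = (b - 4)^2*(b - 2)*(b - 1)*(b^2 - 3*b - 10) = (b - 4)^2*(b - 2)*(b - 1)*(b + 2)*(b - 5)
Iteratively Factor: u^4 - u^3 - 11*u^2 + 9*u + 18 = (u + 3)*(u^3 - 4*u^2 + u + 6) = (u - 2)*(u + 3)*(u^2 - 2*u - 3) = (u - 3)*(u - 2)*(u + 3)*(u + 1)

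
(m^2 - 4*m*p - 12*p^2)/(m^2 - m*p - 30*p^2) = (m + 2*p)/(m + 5*p)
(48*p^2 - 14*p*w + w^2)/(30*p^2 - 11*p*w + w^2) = (8*p - w)/(5*p - w)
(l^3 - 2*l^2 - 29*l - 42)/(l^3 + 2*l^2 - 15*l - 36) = (l^2 - 5*l - 14)/(l^2 - l - 12)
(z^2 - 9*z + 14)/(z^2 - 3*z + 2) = (z - 7)/(z - 1)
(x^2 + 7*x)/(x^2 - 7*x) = (x + 7)/(x - 7)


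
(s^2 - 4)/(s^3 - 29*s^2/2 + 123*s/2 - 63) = 2*(s^2 - 4)/(2*s^3 - 29*s^2 + 123*s - 126)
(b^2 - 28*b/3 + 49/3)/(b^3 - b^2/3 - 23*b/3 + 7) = (b - 7)/(b^2 + 2*b - 3)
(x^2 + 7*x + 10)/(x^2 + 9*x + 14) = (x + 5)/(x + 7)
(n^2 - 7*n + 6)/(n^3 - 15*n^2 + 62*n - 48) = 1/(n - 8)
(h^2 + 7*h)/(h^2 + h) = (h + 7)/(h + 1)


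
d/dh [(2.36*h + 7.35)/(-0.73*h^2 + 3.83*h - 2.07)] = (1.7228*h^2 + 10.731*h - 33.0357)/(0.5329*h^4 - 5.5918*h^3 + 17.6911*h^2 - 15.8562*h + 4.2849)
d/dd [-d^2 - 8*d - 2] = -2*d - 8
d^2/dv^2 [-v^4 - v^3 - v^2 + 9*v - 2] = -12*v^2 - 6*v - 2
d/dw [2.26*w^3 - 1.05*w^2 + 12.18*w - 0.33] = 6.78*w^2 - 2.1*w + 12.18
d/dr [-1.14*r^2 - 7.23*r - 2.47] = -2.28*r - 7.23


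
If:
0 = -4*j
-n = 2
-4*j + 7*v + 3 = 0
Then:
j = 0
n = -2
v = -3/7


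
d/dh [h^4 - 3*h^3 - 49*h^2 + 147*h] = 4*h^3 - 9*h^2 - 98*h + 147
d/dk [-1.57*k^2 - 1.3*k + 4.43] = -3.14*k - 1.3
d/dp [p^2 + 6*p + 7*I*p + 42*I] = 2*p + 6 + 7*I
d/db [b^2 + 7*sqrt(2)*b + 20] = 2*b + 7*sqrt(2)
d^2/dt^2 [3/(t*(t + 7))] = 6*(t^2 + t*(t + 7) + (t + 7)^2)/(t^3*(t + 7)^3)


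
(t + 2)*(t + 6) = t^2 + 8*t + 12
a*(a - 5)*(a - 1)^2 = a^4 - 7*a^3 + 11*a^2 - 5*a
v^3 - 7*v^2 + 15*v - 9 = (v - 3)^2*(v - 1)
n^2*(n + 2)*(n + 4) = n^4 + 6*n^3 + 8*n^2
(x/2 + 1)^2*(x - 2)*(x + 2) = x^4/4 + x^3 - 4*x - 4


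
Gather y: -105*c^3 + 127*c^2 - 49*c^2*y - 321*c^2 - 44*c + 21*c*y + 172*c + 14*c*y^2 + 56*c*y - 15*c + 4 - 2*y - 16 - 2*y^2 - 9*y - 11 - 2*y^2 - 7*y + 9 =-105*c^3 - 194*c^2 + 113*c + y^2*(14*c - 4) + y*(-49*c^2 + 77*c - 18) - 14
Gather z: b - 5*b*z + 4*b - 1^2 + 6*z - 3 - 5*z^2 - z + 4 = 5*b - 5*z^2 + z*(5 - 5*b)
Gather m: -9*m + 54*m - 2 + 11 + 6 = 45*m + 15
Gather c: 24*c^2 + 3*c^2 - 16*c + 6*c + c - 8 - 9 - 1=27*c^2 - 9*c - 18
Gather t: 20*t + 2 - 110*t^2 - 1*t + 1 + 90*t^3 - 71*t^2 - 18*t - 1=90*t^3 - 181*t^2 + t + 2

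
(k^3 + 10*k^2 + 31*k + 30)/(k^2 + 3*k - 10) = (k^2 + 5*k + 6)/(k - 2)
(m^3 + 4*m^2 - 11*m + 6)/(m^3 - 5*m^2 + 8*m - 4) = (m^2 + 5*m - 6)/(m^2 - 4*m + 4)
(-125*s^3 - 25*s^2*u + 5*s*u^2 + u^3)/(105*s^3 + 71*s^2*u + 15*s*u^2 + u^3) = (-25*s^2 + u^2)/(21*s^2 + 10*s*u + u^2)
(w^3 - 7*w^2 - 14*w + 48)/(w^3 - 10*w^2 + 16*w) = (w + 3)/w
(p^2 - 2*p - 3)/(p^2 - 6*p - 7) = (p - 3)/(p - 7)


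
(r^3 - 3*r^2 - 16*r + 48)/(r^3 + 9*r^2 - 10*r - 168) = (r^2 + r - 12)/(r^2 + 13*r + 42)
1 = 1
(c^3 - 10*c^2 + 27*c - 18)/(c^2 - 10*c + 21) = (c^2 - 7*c + 6)/(c - 7)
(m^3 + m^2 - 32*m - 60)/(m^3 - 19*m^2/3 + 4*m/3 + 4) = 3*(m^2 + 7*m + 10)/(3*m^2 - m - 2)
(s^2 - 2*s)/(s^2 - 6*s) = (s - 2)/(s - 6)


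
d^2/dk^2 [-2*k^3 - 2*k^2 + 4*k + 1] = -12*k - 4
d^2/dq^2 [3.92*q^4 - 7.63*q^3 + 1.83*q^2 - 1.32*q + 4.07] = 47.04*q^2 - 45.78*q + 3.66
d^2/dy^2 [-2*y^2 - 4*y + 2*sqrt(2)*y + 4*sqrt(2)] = -4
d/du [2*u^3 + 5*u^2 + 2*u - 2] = 6*u^2 + 10*u + 2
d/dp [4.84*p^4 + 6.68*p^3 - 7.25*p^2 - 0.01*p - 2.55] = 19.36*p^3 + 20.04*p^2 - 14.5*p - 0.01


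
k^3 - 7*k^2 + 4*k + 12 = (k - 6)*(k - 2)*(k + 1)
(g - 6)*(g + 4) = g^2 - 2*g - 24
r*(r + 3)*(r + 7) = r^3 + 10*r^2 + 21*r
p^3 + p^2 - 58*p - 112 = (p - 8)*(p + 2)*(p + 7)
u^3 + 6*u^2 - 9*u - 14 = (u - 2)*(u + 1)*(u + 7)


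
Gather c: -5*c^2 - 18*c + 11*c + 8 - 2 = -5*c^2 - 7*c + 6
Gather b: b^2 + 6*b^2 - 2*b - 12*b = 7*b^2 - 14*b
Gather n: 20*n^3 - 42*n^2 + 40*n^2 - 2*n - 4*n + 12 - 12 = 20*n^3 - 2*n^2 - 6*n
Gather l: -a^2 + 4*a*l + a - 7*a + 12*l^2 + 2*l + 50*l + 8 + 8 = -a^2 - 6*a + 12*l^2 + l*(4*a + 52) + 16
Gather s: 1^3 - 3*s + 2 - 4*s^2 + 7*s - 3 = -4*s^2 + 4*s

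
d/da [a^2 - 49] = 2*a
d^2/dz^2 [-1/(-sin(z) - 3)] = (3*sin(z) + cos(z)^2 + 1)/(sin(z) + 3)^3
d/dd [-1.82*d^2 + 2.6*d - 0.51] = 2.6 - 3.64*d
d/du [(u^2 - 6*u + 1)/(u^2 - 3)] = 2*(3*u^2 - 4*u + 9)/(u^4 - 6*u^2 + 9)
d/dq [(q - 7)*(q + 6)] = 2*q - 1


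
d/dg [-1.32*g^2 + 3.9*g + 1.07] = 3.9 - 2.64*g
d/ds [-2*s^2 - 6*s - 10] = -4*s - 6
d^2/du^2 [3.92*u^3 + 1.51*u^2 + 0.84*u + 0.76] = 23.52*u + 3.02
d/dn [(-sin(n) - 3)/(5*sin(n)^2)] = (sin(n) + 6)*cos(n)/(5*sin(n)^3)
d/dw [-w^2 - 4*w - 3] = -2*w - 4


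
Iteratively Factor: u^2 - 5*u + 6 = (u - 2)*(u - 3)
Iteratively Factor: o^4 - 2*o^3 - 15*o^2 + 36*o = (o - 3)*(o^3 + o^2 - 12*o) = o*(o - 3)*(o^2 + o - 12) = o*(o - 3)^2*(o + 4)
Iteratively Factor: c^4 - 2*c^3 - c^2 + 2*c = (c - 1)*(c^3 - c^2 - 2*c) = (c - 2)*(c - 1)*(c^2 + c) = (c - 2)*(c - 1)*(c + 1)*(c)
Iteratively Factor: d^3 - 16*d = (d - 4)*(d^2 + 4*d) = d*(d - 4)*(d + 4)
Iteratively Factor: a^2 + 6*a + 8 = (a + 4)*(a + 2)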